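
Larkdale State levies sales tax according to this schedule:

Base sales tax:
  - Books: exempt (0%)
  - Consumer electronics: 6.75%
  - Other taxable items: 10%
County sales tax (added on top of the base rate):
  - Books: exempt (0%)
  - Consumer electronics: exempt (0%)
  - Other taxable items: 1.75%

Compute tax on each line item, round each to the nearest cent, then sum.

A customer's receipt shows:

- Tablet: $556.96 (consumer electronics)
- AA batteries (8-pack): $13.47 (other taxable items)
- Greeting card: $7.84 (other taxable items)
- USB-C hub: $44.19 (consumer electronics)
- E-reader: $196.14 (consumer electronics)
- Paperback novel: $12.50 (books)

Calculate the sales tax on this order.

Tablet $556.96: consumer electronics → 6.75% + 0% county = 6.75% → $37.59
AA batteries (8-pack) $13.47: other taxable items → 10% + 1.75% county = 11.75% → $1.58
Greeting card $7.84: other taxable items → 10% + 1.75% county = 11.75% → $0.92
USB-C hub $44.19: consumer electronics → 6.75% + 0% county = 6.75% → $2.98
E-reader $196.14: consumer electronics → 6.75% + 0% county = 6.75% → $13.24
Paperback novel $12.50: books → 0% + 0% county = 0% → $0.00
Total tax = $37.59 + $1.58 + $0.92 + $2.98 + $13.24 = $56.31

$56.31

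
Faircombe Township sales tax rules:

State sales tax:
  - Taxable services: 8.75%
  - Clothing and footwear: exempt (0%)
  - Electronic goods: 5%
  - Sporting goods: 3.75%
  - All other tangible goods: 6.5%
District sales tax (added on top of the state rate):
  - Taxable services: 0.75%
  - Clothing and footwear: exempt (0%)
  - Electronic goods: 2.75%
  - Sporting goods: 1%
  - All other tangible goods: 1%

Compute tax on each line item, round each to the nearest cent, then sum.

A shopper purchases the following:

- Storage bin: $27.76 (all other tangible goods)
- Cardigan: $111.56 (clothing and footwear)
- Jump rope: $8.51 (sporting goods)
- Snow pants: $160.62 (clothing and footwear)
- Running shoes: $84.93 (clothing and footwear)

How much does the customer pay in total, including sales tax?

Storage bin $27.76: all other tangible goods → 6.5% + 1% district = 7.5% → $2.08
Cardigan $111.56: clothing and footwear → 0% + 0% district = 0% → $0.00
Jump rope $8.51: sporting goods → 3.75% + 1% district = 4.75% → $0.40
Snow pants $160.62: clothing and footwear → 0% + 0% district = 0% → $0.00
Running shoes $84.93: clothing and footwear → 0% + 0% district = 0% → $0.00
Subtotal = $393.38; tax = $2.48; total due = $395.86

$395.86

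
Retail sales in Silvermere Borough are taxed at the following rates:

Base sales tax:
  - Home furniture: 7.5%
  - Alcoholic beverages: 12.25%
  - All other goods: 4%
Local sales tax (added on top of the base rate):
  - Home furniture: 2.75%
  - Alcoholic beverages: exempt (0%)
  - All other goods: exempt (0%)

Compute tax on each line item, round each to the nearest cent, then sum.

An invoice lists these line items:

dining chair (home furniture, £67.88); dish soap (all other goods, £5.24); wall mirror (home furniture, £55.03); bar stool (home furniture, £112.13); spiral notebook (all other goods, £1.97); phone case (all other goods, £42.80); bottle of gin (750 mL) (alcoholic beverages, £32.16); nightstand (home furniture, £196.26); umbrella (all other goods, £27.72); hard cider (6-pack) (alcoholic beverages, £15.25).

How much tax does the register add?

£53.13

Dining chair £67.88: home furniture → 7.5% + 2.75% local = 10.25% → £6.96
Dish soap £5.24: all other goods → 4% + 0% local = 4% → £0.21
Wall mirror £55.03: home furniture → 7.5% + 2.75% local = 10.25% → £5.64
Bar stool £112.13: home furniture → 7.5% + 2.75% local = 10.25% → £11.49
Spiral notebook £1.97: all other goods → 4% + 0% local = 4% → £0.08
Phone case £42.80: all other goods → 4% + 0% local = 4% → £1.71
Bottle of gin (750 mL) £32.16: alcoholic beverages → 12.25% + 0% local = 12.25% → £3.94
Nightstand £196.26: home furniture → 7.5% + 2.75% local = 10.25% → £20.12
Umbrella £27.72: all other goods → 4% + 0% local = 4% → £1.11
Hard cider (6-pack) £15.25: alcoholic beverages → 12.25% + 0% local = 12.25% → £1.87
Total tax = £6.96 + £0.21 + £5.64 + £11.49 + £0.08 + £1.71 + £3.94 + £20.12 + £1.11 + £1.87 = £53.13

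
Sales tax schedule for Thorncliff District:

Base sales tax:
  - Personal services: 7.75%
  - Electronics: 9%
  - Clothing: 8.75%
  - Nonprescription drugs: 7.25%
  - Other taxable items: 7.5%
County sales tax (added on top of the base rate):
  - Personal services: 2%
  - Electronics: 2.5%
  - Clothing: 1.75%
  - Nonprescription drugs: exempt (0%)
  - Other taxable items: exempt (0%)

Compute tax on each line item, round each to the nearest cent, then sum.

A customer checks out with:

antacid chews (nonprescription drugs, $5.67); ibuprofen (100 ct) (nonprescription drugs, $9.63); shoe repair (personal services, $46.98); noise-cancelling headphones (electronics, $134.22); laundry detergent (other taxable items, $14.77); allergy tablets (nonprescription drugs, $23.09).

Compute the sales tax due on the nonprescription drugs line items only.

Antacid chews $5.67: nonprescription drugs → 7.25% + 0% county = 7.25% → $0.41
Ibuprofen (100 ct) $9.63: nonprescription drugs → 7.25% + 0% county = 7.25% → $0.70
Allergy tablets $23.09: nonprescription drugs → 7.25% + 0% county = 7.25% → $1.67
Tax on nonprescription drugs = $0.41 + $0.70 + $1.67 = $2.78

$2.78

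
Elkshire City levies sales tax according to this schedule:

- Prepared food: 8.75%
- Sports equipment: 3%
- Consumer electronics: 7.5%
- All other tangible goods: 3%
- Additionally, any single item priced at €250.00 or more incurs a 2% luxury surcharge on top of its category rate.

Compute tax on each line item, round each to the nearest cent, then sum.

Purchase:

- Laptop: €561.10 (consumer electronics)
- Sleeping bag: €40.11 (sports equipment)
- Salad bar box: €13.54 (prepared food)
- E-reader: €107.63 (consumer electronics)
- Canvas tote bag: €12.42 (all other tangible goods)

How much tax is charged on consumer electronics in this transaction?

Laptop €561.10: consumer electronics → 7.5% + 2% surcharge = 9.5% → €53.30
E-reader €107.63: consumer electronics → 7.5% → €8.07
Tax on consumer electronics = €53.30 + €8.07 = €61.37

€61.37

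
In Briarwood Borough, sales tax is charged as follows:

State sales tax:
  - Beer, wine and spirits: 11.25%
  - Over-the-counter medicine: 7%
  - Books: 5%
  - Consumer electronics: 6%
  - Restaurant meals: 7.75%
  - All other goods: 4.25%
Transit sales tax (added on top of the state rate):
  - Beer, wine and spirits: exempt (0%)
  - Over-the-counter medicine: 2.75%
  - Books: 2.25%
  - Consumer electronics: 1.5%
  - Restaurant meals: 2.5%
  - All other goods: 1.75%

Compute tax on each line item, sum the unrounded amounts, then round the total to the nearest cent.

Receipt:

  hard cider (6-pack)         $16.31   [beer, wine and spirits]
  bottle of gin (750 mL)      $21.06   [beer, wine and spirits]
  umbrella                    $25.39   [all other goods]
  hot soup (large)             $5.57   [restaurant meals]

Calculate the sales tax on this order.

Hard cider (6-pack) $16.31: beer, wine and spirits → 11.25% + 0% transit = 11.25% → $1.834875
Bottle of gin (750 mL) $21.06: beer, wine and spirits → 11.25% + 0% transit = 11.25% → $2.36925
Umbrella $25.39: all other goods → 4.25% + 1.75% transit = 6% → $1.5234
Hot soup (large) $5.57: restaurant meals → 7.75% + 2.5% transit = 10.25% → $0.570925
Unrounded tax sum = $6.29845 → $6.30

$6.30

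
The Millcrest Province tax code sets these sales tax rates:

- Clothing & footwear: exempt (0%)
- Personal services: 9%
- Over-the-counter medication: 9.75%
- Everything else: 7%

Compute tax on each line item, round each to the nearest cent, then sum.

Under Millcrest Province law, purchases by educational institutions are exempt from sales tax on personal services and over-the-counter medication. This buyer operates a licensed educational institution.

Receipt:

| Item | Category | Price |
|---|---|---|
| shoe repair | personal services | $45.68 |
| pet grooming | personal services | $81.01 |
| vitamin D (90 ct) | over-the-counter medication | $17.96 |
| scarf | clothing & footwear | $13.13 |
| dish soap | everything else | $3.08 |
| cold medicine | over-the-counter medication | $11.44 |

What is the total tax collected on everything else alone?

$0.22

Dish soap $3.08: everything else → 7% → $0.22
Tax on everything else = $0.22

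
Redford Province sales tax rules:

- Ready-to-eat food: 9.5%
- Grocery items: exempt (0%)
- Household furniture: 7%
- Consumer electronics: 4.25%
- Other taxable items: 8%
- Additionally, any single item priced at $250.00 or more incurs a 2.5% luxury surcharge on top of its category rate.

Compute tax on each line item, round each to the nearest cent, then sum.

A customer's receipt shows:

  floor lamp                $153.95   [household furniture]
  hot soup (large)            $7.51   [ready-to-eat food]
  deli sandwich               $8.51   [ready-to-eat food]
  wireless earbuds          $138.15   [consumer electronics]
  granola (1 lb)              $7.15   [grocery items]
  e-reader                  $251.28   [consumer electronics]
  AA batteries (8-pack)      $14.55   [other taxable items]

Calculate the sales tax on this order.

$36.29

Floor lamp $153.95: household furniture → 7% → $10.78
Hot soup (large) $7.51: ready-to-eat food → 9.5% → $0.71
Deli sandwich $8.51: ready-to-eat food → 9.5% → $0.81
Wireless earbuds $138.15: consumer electronics → 4.25% → $5.87
Granola (1 lb) $7.15: grocery items → 0% → $0.00
E-reader $251.28: consumer electronics → 4.25% + 2.5% surcharge = 6.75% → $16.96
AA batteries (8-pack) $14.55: other taxable items → 8% → $1.16
Total tax = $10.78 + $0.71 + $0.81 + $5.87 + $16.96 + $1.16 = $36.29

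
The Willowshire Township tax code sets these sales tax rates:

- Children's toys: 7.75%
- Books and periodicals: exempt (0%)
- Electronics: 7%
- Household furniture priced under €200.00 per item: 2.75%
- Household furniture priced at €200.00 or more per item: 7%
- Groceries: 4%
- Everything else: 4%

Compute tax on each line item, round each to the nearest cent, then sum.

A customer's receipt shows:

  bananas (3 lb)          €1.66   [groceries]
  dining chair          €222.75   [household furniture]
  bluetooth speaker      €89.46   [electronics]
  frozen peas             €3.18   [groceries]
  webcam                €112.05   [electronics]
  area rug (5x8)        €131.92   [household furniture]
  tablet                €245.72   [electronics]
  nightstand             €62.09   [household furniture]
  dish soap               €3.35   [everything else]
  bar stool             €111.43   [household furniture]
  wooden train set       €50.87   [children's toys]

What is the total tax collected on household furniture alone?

€23.99

Dining chair €222.75: household furniture, €200.00 or more → 7% → €15.59
Area rug (5x8) €131.92: household furniture, under €200.00 → 2.75% → €3.63
Nightstand €62.09: household furniture, under €200.00 → 2.75% → €1.71
Bar stool €111.43: household furniture, under €200.00 → 2.75% → €3.06
Tax on household furniture = €15.59 + €3.63 + €1.71 + €3.06 = €23.99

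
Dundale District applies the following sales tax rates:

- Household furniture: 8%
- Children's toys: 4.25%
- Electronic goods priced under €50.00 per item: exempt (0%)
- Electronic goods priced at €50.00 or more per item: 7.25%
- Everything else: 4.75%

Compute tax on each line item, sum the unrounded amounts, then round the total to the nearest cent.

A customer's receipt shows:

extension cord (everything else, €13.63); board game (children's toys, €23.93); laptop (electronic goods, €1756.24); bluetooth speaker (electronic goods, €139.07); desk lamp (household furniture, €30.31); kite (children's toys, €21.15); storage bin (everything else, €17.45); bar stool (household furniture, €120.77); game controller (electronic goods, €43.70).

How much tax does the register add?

Extension cord €13.63: everything else → 4.75% → €0.647425
Board game €23.93: children's toys → 4.25% → €1.017025
Laptop €1756.24: electronic goods, €50.00 or more → 7.25% → €127.3274
Bluetooth speaker €139.07: electronic goods, €50.00 or more → 7.25% → €10.082575
Desk lamp €30.31: household furniture → 8% → €2.4248
Kite €21.15: children's toys → 4.25% → €0.898875
Storage bin €17.45: everything else → 4.75% → €0.828875
Bar stool €120.77: household furniture → 8% → €9.6616
Game controller €43.70: electronic goods, under €50.00 → 0% → €0.00
Unrounded tax sum = €152.888575 → €152.89

€152.89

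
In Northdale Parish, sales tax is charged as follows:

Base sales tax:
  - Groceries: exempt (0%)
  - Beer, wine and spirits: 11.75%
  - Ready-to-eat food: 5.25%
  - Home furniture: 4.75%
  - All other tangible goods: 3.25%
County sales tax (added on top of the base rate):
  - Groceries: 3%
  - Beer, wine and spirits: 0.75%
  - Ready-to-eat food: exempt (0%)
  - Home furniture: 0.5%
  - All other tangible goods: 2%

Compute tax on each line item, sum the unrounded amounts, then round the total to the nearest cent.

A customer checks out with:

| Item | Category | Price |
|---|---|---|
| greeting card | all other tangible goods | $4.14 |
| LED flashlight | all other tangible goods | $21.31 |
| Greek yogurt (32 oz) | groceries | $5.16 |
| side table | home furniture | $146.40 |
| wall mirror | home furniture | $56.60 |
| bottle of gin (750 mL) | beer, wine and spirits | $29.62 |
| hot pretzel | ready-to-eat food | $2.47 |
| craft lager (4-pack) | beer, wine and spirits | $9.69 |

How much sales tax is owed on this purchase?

$17.19

Greeting card $4.14: all other tangible goods → 3.25% + 2% county = 5.25% → $0.21735
LED flashlight $21.31: all other tangible goods → 3.25% + 2% county = 5.25% → $1.118775
Greek yogurt (32 oz) $5.16: groceries → 0% + 3% county = 3% → $0.1548
Side table $146.40: home furniture → 4.75% + 0.5% county = 5.25% → $7.686
Wall mirror $56.60: home furniture → 4.75% + 0.5% county = 5.25% → $2.9715
Bottle of gin (750 mL) $29.62: beer, wine and spirits → 11.75% + 0.75% county = 12.5% → $3.7025
Hot pretzel $2.47: ready-to-eat food → 5.25% + 0% county = 5.25% → $0.129675
Craft lager (4-pack) $9.69: beer, wine and spirits → 11.75% + 0.75% county = 12.5% → $1.21125
Unrounded tax sum = $17.19185 → $17.19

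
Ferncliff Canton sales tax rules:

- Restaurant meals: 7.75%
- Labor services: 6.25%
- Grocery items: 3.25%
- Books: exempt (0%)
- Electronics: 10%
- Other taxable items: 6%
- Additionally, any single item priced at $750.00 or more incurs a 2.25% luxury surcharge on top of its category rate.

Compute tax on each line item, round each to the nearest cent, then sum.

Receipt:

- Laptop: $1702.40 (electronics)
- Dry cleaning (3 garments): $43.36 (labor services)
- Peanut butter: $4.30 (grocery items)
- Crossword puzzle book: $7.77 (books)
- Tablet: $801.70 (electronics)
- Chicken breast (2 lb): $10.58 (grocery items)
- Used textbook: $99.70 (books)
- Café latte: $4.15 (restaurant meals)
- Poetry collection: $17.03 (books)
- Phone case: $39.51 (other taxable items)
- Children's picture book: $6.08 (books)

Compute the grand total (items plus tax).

Laptop $1702.40: electronics → 10% + 2.25% surcharge = 12.25% → $208.54
Dry cleaning (3 garments) $43.36: labor services → 6.25% → $2.71
Peanut butter $4.30: grocery items → 3.25% → $0.14
Crossword puzzle book $7.77: books → 0% → $0.00
Tablet $801.70: electronics → 10% + 2.25% surcharge = 12.25% → $98.21
Chicken breast (2 lb) $10.58: grocery items → 3.25% → $0.34
Used textbook $99.70: books → 0% → $0.00
Café latte $4.15: restaurant meals → 7.75% → $0.32
Poetry collection $17.03: books → 0% → $0.00
Phone case $39.51: other taxable items → 6% → $2.37
Children's picture book $6.08: books → 0% → $0.00
Subtotal = $2736.58; tax = $312.63; total due = $3049.21

$3049.21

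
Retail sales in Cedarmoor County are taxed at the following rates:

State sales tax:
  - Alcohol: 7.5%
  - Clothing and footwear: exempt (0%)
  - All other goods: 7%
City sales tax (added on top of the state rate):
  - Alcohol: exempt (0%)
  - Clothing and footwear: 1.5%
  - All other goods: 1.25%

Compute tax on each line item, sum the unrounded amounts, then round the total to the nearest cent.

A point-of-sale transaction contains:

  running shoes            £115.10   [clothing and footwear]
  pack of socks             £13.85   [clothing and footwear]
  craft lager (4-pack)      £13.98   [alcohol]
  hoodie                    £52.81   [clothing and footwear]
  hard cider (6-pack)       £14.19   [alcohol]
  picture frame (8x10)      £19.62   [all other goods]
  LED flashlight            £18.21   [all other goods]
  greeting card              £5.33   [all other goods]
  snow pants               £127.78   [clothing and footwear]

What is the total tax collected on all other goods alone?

£3.56

Picture frame (8x10) £19.62: all other goods → 7% + 1.25% city = 8.25% → £1.61865
LED flashlight £18.21: all other goods → 7% + 1.25% city = 8.25% → £1.502325
Greeting card £5.33: all other goods → 7% + 1.25% city = 8.25% → £0.439725
Tax on all other goods: unrounded sum = £3.5607 → £3.56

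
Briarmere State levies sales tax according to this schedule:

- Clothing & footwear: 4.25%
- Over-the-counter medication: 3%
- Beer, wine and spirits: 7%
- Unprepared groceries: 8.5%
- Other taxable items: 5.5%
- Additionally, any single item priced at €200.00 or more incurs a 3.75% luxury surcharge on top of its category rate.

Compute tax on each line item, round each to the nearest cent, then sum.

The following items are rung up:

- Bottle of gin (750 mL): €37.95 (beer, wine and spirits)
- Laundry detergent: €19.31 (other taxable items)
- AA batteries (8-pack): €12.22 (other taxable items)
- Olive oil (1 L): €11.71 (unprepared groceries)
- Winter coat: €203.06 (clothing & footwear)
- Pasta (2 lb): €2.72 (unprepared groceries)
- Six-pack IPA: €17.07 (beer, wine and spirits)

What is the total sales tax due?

Bottle of gin (750 mL) €37.95: beer, wine and spirits → 7% → €2.66
Laundry detergent €19.31: other taxable items → 5.5% → €1.06
AA batteries (8-pack) €12.22: other taxable items → 5.5% → €0.67
Olive oil (1 L) €11.71: unprepared groceries → 8.5% → €1.00
Winter coat €203.06: clothing & footwear → 4.25% + 3.75% surcharge = 8% → €16.24
Pasta (2 lb) €2.72: unprepared groceries → 8.5% → €0.23
Six-pack IPA €17.07: beer, wine and spirits → 7% → €1.19
Total tax = €2.66 + €1.06 + €0.67 + €1.00 + €16.24 + €0.23 + €1.19 = €23.05

€23.05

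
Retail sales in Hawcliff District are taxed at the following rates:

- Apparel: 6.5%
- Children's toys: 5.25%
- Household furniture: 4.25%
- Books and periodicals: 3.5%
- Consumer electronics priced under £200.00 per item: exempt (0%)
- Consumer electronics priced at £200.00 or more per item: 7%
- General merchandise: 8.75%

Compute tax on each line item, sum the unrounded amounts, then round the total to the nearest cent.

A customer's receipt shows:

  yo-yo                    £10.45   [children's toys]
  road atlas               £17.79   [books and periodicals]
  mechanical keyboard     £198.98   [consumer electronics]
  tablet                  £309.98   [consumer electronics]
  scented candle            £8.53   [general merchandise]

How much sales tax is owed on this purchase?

£23.62

Yo-yo £10.45: children's toys → 5.25% → £0.548625
Road atlas £17.79: books and periodicals → 3.5% → £0.62265
Mechanical keyboard £198.98: consumer electronics, under £200.00 → 0% → £0.00
Tablet £309.98: consumer electronics, £200.00 or more → 7% → £21.6986
Scented candle £8.53: general merchandise → 8.75% → £0.746375
Unrounded tax sum = £23.61625 → £23.62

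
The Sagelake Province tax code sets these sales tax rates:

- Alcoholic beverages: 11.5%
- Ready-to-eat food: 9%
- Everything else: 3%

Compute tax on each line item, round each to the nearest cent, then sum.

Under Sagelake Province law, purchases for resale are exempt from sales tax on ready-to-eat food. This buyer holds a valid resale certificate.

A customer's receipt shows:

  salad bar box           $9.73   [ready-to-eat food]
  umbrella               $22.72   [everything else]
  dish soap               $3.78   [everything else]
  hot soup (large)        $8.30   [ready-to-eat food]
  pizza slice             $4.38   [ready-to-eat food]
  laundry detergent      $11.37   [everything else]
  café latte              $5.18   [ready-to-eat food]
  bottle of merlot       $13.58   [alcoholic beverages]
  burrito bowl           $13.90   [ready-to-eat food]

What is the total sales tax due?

Salad bar box $9.73: ready-to-eat food, buyer-exempt → 0% → $0.00
Umbrella $22.72: everything else → 3% → $0.68
Dish soap $3.78: everything else → 3% → $0.11
Hot soup (large) $8.30: ready-to-eat food, buyer-exempt → 0% → $0.00
Pizza slice $4.38: ready-to-eat food, buyer-exempt → 0% → $0.00
Laundry detergent $11.37: everything else → 3% → $0.34
Café latte $5.18: ready-to-eat food, buyer-exempt → 0% → $0.00
Bottle of merlot $13.58: alcoholic beverages → 11.5% → $1.56
Burrito bowl $13.90: ready-to-eat food, buyer-exempt → 0% → $0.00
Total tax = $0.68 + $0.11 + $0.34 + $1.56 = $2.69

$2.69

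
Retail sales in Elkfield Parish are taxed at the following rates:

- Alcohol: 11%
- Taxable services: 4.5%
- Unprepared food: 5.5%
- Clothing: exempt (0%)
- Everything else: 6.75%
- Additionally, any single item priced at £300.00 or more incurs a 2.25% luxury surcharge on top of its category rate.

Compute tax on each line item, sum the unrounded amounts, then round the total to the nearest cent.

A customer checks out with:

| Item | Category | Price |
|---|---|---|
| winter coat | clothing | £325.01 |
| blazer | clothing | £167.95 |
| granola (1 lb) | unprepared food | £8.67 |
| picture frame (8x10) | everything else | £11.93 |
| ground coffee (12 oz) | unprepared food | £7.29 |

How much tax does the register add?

£9.00

Winter coat £325.01: clothing → 0% + 2.25% surcharge = 2.25% → £7.312725
Blazer £167.95: clothing → 0% → £0.00
Granola (1 lb) £8.67: unprepared food → 5.5% → £0.47685
Picture frame (8x10) £11.93: everything else → 6.75% → £0.805275
Ground coffee (12 oz) £7.29: unprepared food → 5.5% → £0.40095
Unrounded tax sum = £8.9958 → £9.00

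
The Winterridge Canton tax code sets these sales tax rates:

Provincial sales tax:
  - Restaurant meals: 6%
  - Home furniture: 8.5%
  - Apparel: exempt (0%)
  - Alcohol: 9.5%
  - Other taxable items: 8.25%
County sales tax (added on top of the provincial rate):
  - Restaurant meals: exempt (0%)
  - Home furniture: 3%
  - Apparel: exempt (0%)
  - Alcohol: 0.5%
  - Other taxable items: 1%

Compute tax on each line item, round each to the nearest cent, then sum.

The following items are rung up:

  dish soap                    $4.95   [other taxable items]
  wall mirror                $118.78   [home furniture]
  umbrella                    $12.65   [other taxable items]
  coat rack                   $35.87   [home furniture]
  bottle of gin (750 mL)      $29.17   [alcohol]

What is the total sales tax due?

Dish soap $4.95: other taxable items → 8.25% + 1% county = 9.25% → $0.46
Wall mirror $118.78: home furniture → 8.5% + 3% county = 11.5% → $13.66
Umbrella $12.65: other taxable items → 8.25% + 1% county = 9.25% → $1.17
Coat rack $35.87: home furniture → 8.5% + 3% county = 11.5% → $4.13
Bottle of gin (750 mL) $29.17: alcohol → 9.5% + 0.5% county = 10% → $2.92
Total tax = $0.46 + $13.66 + $1.17 + $4.13 + $2.92 = $22.34

$22.34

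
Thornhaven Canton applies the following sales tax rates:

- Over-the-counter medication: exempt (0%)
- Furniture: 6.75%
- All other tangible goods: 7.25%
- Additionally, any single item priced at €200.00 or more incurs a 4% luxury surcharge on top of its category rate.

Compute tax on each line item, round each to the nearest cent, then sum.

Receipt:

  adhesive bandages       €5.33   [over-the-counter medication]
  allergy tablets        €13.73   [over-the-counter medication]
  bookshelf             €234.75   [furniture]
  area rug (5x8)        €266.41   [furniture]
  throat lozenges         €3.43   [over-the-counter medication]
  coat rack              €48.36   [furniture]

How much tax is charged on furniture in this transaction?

€57.14

Bookshelf €234.75: furniture → 6.75% + 4% surcharge = 10.75% → €25.24
Area rug (5x8) €266.41: furniture → 6.75% + 4% surcharge = 10.75% → €28.64
Coat rack €48.36: furniture → 6.75% → €3.26
Tax on furniture = €25.24 + €28.64 + €3.26 = €57.14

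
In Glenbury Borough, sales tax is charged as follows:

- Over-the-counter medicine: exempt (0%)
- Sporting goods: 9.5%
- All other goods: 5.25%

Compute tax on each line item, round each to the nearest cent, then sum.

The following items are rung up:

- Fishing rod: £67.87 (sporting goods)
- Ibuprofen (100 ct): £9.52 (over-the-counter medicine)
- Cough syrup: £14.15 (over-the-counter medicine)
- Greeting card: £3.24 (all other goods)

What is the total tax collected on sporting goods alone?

£6.45

Fishing rod £67.87: sporting goods → 9.5% → £6.45
Tax on sporting goods = £6.45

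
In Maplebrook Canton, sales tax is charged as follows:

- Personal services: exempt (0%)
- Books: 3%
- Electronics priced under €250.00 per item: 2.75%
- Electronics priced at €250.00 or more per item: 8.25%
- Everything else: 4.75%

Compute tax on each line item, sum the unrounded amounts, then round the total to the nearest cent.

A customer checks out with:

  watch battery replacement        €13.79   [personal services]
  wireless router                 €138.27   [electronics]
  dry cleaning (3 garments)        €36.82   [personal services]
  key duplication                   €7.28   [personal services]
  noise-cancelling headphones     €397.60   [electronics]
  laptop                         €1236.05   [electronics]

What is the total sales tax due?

Watch battery replacement €13.79: personal services → 0% → €0.00
Wireless router €138.27: electronics, under €250.00 → 2.75% → €3.802425
Dry cleaning (3 garments) €36.82: personal services → 0% → €0.00
Key duplication €7.28: personal services → 0% → €0.00
Noise-cancelling headphones €397.60: electronics, €250.00 or more → 8.25% → €32.802
Laptop €1236.05: electronics, €250.00 or more → 8.25% → €101.974125
Unrounded tax sum = €138.57855 → €138.58

€138.58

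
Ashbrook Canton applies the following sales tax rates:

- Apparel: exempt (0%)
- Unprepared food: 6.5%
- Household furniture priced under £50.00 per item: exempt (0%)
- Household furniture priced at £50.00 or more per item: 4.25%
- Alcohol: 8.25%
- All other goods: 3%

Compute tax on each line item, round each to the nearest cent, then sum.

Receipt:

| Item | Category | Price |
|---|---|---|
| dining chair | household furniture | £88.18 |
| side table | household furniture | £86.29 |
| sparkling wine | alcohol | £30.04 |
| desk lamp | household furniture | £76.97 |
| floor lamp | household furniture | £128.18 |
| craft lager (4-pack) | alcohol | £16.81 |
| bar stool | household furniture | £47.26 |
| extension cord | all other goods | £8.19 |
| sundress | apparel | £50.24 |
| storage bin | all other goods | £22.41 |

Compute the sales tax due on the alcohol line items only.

£3.87

Sparkling wine £30.04: alcohol → 8.25% → £2.48
Craft lager (4-pack) £16.81: alcohol → 8.25% → £1.39
Tax on alcohol = £2.48 + £1.39 = £3.87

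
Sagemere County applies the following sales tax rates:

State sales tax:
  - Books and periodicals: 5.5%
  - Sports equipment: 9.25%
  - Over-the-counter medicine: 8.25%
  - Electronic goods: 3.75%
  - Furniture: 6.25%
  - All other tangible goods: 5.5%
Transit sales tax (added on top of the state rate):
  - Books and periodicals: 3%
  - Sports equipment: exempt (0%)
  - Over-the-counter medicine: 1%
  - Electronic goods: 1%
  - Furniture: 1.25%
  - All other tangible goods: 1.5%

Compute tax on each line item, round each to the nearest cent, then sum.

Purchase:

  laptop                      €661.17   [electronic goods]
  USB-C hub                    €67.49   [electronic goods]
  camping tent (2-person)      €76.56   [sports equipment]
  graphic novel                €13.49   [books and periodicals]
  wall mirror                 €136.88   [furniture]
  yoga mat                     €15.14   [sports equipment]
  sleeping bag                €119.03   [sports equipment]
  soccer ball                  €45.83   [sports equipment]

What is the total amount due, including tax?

Laptop €661.17: electronic goods → 3.75% + 1% transit = 4.75% → €31.41
USB-C hub €67.49: electronic goods → 3.75% + 1% transit = 4.75% → €3.21
Camping tent (2-person) €76.56: sports equipment → 9.25% + 0% transit = 9.25% → €7.08
Graphic novel €13.49: books and periodicals → 5.5% + 3% transit = 8.5% → €1.15
Wall mirror €136.88: furniture → 6.25% + 1.25% transit = 7.5% → €10.27
Yoga mat €15.14: sports equipment → 9.25% + 0% transit = 9.25% → €1.40
Sleeping bag €119.03: sports equipment → 9.25% + 0% transit = 9.25% → €11.01
Soccer ball €45.83: sports equipment → 9.25% + 0% transit = 9.25% → €4.24
Subtotal = €1135.59; tax = €69.77; total due = €1205.36

€1205.36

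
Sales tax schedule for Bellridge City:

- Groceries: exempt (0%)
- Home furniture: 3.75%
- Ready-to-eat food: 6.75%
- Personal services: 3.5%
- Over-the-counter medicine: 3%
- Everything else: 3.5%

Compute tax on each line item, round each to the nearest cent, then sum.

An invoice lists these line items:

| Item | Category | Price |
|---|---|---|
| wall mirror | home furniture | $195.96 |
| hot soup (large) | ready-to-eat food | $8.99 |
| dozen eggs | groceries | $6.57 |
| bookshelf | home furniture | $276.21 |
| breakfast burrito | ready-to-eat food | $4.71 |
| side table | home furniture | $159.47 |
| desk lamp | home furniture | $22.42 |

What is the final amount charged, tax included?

$699.79

Wall mirror $195.96: home furniture → 3.75% → $7.35
Hot soup (large) $8.99: ready-to-eat food → 6.75% → $0.61
Dozen eggs $6.57: groceries → 0% → $0.00
Bookshelf $276.21: home furniture → 3.75% → $10.36
Breakfast burrito $4.71: ready-to-eat food → 6.75% → $0.32
Side table $159.47: home furniture → 3.75% → $5.98
Desk lamp $22.42: home furniture → 3.75% → $0.84
Subtotal = $674.33; tax = $25.46; total due = $699.79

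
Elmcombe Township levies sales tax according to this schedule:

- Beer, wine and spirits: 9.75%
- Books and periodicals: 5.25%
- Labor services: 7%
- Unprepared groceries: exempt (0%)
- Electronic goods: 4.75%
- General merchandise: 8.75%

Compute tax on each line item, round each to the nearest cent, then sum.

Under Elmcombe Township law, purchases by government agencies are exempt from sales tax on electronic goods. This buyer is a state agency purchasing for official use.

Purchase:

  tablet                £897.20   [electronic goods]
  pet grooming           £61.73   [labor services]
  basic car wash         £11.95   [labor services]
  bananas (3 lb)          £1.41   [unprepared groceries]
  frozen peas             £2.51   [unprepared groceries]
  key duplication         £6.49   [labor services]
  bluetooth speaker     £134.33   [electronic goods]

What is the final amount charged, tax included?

Tablet £897.20: electronic goods, buyer-exempt → 0% → £0.00
Pet grooming £61.73: labor services → 7% → £4.32
Basic car wash £11.95: labor services → 7% → £0.84
Bananas (3 lb) £1.41: unprepared groceries → 0% → £0.00
Frozen peas £2.51: unprepared groceries → 0% → £0.00
Key duplication £6.49: labor services → 7% → £0.45
Bluetooth speaker £134.33: electronic goods, buyer-exempt → 0% → £0.00
Subtotal = £1115.62; tax = £5.61; total due = £1121.23

£1121.23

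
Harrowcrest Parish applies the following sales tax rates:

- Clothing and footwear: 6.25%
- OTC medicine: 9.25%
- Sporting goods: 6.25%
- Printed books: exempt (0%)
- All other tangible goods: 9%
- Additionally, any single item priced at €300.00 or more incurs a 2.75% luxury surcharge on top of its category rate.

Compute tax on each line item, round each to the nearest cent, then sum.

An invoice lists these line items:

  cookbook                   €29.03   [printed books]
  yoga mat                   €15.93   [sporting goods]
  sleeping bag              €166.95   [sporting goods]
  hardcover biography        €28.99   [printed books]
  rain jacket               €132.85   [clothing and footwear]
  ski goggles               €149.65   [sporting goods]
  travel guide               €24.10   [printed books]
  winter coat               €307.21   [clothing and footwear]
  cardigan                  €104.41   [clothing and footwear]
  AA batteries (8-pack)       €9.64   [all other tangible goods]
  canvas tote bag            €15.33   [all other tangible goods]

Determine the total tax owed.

€65.51

Cookbook €29.03: printed books → 0% → €0.00
Yoga mat €15.93: sporting goods → 6.25% → €1.00
Sleeping bag €166.95: sporting goods → 6.25% → €10.43
Hardcover biography €28.99: printed books → 0% → €0.00
Rain jacket €132.85: clothing and footwear → 6.25% → €8.30
Ski goggles €149.65: sporting goods → 6.25% → €9.35
Travel guide €24.10: printed books → 0% → €0.00
Winter coat €307.21: clothing and footwear → 6.25% + 2.75% surcharge = 9% → €27.65
Cardigan €104.41: clothing and footwear → 6.25% → €6.53
AA batteries (8-pack) €9.64: all other tangible goods → 9% → €0.87
Canvas tote bag €15.33: all other tangible goods → 9% → €1.38
Total tax = €1.00 + €10.43 + €8.30 + €9.35 + €27.65 + €6.53 + €0.87 + €1.38 = €65.51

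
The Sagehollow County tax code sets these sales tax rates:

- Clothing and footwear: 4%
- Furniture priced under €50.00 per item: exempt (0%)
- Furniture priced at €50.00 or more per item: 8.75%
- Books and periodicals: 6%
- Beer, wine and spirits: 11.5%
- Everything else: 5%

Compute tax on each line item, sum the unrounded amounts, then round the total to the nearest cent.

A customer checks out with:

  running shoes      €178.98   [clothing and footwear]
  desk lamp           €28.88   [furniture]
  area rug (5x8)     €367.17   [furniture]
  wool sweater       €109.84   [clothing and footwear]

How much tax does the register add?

€43.68

Running shoes €178.98: clothing and footwear → 4% → €7.1592
Desk lamp €28.88: furniture, under €50.00 → 0% → €0.00
Area rug (5x8) €367.17: furniture, €50.00 or more → 8.75% → €32.127375
Wool sweater €109.84: clothing and footwear → 4% → €4.3936
Unrounded tax sum = €43.680175 → €43.68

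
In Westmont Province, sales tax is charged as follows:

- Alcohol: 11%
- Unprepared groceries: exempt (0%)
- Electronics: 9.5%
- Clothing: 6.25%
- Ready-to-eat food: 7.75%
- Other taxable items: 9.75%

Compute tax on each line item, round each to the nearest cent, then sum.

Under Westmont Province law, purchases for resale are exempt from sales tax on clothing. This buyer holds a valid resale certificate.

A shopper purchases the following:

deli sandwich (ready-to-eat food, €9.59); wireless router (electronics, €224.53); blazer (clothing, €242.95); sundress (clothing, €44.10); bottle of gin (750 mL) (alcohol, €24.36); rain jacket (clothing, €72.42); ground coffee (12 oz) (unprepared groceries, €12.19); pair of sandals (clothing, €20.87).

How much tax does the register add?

Deli sandwich €9.59: ready-to-eat food → 7.75% → €0.74
Wireless router €224.53: electronics → 9.5% → €21.33
Blazer €242.95: clothing, buyer-exempt → 0% → €0.00
Sundress €44.10: clothing, buyer-exempt → 0% → €0.00
Bottle of gin (750 mL) €24.36: alcohol → 11% → €2.68
Rain jacket €72.42: clothing, buyer-exempt → 0% → €0.00
Ground coffee (12 oz) €12.19: unprepared groceries → 0% → €0.00
Pair of sandals €20.87: clothing, buyer-exempt → 0% → €0.00
Total tax = €0.74 + €21.33 + €2.68 = €24.75

€24.75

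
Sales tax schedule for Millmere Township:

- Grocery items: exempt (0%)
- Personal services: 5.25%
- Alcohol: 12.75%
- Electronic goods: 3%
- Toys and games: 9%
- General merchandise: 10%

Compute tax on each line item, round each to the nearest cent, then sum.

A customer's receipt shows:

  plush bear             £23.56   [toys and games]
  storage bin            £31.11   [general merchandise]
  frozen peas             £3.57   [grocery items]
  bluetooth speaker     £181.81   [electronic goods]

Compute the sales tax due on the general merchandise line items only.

Storage bin £31.11: general merchandise → 10% → £3.11
Tax on general merchandise = £3.11

£3.11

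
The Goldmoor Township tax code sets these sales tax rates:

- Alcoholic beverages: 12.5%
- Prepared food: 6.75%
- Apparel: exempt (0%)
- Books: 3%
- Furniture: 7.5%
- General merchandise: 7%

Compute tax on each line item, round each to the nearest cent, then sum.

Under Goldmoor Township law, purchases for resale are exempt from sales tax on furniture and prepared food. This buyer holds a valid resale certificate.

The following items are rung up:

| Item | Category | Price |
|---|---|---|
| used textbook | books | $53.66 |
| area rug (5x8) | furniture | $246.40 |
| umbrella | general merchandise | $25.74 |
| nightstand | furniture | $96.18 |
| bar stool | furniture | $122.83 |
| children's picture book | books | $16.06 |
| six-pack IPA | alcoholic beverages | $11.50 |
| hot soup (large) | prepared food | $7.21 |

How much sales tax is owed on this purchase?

Used textbook $53.66: books → 3% → $1.61
Area rug (5x8) $246.40: furniture, buyer-exempt → 0% → $0.00
Umbrella $25.74: general merchandise → 7% → $1.80
Nightstand $96.18: furniture, buyer-exempt → 0% → $0.00
Bar stool $122.83: furniture, buyer-exempt → 0% → $0.00
Children's picture book $16.06: books → 3% → $0.48
Six-pack IPA $11.50: alcoholic beverages → 12.5% → $1.44
Hot soup (large) $7.21: prepared food, buyer-exempt → 0% → $0.00
Total tax = $1.61 + $1.80 + $0.48 + $1.44 = $5.33

$5.33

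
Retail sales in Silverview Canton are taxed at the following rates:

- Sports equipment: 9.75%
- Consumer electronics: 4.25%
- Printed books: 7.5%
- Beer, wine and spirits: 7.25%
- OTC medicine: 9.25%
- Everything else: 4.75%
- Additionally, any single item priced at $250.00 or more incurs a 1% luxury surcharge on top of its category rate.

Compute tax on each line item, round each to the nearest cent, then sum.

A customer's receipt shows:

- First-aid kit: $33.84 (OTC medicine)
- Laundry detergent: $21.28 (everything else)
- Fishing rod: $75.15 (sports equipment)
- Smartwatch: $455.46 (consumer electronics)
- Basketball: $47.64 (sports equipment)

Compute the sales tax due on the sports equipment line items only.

Fishing rod $75.15: sports equipment → 9.75% → $7.33
Basketball $47.64: sports equipment → 9.75% → $4.64
Tax on sports equipment = $7.33 + $4.64 = $11.97

$11.97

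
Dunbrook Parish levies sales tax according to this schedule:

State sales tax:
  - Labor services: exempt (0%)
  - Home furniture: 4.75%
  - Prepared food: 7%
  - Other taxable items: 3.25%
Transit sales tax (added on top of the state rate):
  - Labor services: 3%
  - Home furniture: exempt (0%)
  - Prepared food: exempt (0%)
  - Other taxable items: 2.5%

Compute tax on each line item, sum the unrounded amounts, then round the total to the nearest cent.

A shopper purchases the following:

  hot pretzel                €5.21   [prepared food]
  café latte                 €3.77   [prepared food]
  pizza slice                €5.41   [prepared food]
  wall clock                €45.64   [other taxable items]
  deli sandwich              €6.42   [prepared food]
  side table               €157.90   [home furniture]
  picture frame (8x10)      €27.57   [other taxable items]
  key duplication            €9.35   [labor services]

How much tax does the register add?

€13.45

Hot pretzel €5.21: prepared food → 7% + 0% transit = 7% → €0.3647
Café latte €3.77: prepared food → 7% + 0% transit = 7% → €0.2639
Pizza slice €5.41: prepared food → 7% + 0% transit = 7% → €0.3787
Wall clock €45.64: other taxable items → 3.25% + 2.5% transit = 5.75% → €2.6243
Deli sandwich €6.42: prepared food → 7% + 0% transit = 7% → €0.4494
Side table €157.90: home furniture → 4.75% + 0% transit = 4.75% → €7.50025
Picture frame (8x10) €27.57: other taxable items → 3.25% + 2.5% transit = 5.75% → €1.585275
Key duplication €9.35: labor services → 0% + 3% transit = 3% → €0.2805
Unrounded tax sum = €13.447025 → €13.45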